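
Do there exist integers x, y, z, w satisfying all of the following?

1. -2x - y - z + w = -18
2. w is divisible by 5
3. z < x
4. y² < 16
Yes

Take x = 7, y = 2, z = 2, w = 0. Substituting into each constraint:
  (1) -2(7) + (-2) + (-2) + 0 = -18 ✓
  (2) 0 = 5 × 0, remainder 0 ✓
  (3) 2 < 7 ✓
  (4) y² = (2)² = 4, and 4 < 16 ✓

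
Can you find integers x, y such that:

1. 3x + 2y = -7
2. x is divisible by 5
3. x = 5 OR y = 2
Yes

Take x = 5, y = -11. Substituting into each constraint:
  (1) 3(5) + 2(-11) = -7 ✓
  (2) 5 = 5 × 1, remainder 0 ✓
  (3) x = 5, target 5 ✓ (first branch holds)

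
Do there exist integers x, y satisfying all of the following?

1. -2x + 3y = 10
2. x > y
Yes

Take x = 13, y = 12. Substituting into each constraint:
  (1) -2(13) + 3(12) = 10 ✓
  (2) 13 > 12 ✓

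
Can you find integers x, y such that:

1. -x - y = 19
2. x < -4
Yes

Take x = -19, y = 0. Substituting into each constraint:
  (1) 19 + 0 = 19 ✓
  (2) -19 < -4 ✓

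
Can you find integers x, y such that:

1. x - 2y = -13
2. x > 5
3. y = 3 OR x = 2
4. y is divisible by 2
No

A contradictory subset is {x - 2y = -13, x > 5, y = 3 OR x = 2}. No integer assignment can satisfy these jointly:

  - x - 2y = -13: is a linear equation tying the variables together
  - x > 5: bounds one variable relative to a constant
  - y = 3 OR x = 2: forces a choice: either y = 3 or x = 2

Split on the disjunction (y = 3 OR x = 2):
  • If y = 3: the equation forces x = -7, which contradicts the bound x ≥ 6.
  • If x = 2: this contradicts the bound x ≥ 6.
Both branches are infeasible, so the system has no integer solution.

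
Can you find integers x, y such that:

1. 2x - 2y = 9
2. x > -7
No

Even the single constraint (2x - 2y = 9) is infeasible over the integers.

  - 2x - 2y = 9: every term on the left is divisible by 2, so the LHS ≡ 0 (mod 2), but the RHS 9 is not — no integer solution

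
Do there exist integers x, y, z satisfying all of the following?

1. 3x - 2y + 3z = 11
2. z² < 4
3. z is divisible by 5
Yes

Take x = 5, y = 2, z = 0. Substituting into each constraint:
  (1) 3(5) - 2(2) + 3(0) = 11 ✓
  (2) z² = (0)² = 0, and 0 < 4 ✓
  (3) 0 = 5 × 0, remainder 0 ✓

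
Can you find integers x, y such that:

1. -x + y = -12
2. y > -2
Yes

Take x = 11, y = -1. Substituting into each constraint:
  (1) (-11) + (-1) = -12 ✓
  (2) -1 > -2 ✓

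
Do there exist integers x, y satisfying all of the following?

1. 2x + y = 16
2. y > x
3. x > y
No

A contradictory subset is {y > x, x > y}. No integer assignment can satisfy these jointly:

  - y > x: bounds one variable relative to another variable
  - x > y: bounds one variable relative to another variable

Direct contradiction: y > x and x > y cannot both hold.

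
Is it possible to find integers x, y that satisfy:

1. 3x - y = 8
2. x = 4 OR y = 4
Yes

Take x = 4, y = 4. Substituting into each constraint:
  (1) 3(4) + (-4) = 8 ✓
  (2) x = 4, target 4 ✓ (first branch holds)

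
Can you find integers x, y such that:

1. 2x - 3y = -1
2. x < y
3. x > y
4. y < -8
No

A contradictory subset is {x < y, x > y}. No integer assignment can satisfy these jointly:

  - x < y: bounds one variable relative to another variable
  - x > y: bounds one variable relative to another variable

Direct contradiction: y > x and x > y cannot both hold.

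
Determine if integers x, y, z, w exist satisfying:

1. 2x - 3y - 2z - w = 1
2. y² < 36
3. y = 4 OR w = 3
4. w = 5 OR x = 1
Yes

Take x = 1, y = 4, z = 0, w = -11. Substituting into each constraint:
  (1) 2(1) - 3(4) - 2(0) + 11 = 1 ✓
  (2) y² = (4)² = 16, and 16 < 36 ✓
  (3) y = 4, target 4 ✓ (first branch holds)
  (4) x = 1, target 1 ✓ (second branch holds)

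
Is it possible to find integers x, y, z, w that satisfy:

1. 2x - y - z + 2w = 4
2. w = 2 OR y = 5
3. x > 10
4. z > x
Yes

Take x = 12, y = 5, z = 13, w = -1. Substituting into each constraint:
  (1) 2(12) + (-5) + (-13) + 2(-1) = 4 ✓
  (2) y = 5, target 5 ✓ (second branch holds)
  (3) 12 > 10 ✓
  (4) 13 > 12 ✓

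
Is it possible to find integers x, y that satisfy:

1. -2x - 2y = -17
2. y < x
No

Even the single constraint (-2x - 2y = -17) is infeasible over the integers.

  - -2x - 2y = -17: every term on the left is divisible by 2, so the LHS ≡ 0 (mod 2), but the RHS -17 is not — no integer solution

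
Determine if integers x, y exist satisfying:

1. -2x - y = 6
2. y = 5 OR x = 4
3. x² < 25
Yes

Take x = 4, y = -14. Substituting into each constraint:
  (1) -2(4) + 14 = 6 ✓
  (2) x = 4, target 4 ✓ (second branch holds)
  (3) x² = (4)² = 16, and 16 < 25 ✓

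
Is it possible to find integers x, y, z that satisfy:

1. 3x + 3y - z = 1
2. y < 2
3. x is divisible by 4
Yes

Take x = 0, y = 1, z = 2. Substituting into each constraint:
  (1) 3(0) + 3(1) + (-2) = 1 ✓
  (2) 1 < 2 ✓
  (3) 0 = 4 × 0, remainder 0 ✓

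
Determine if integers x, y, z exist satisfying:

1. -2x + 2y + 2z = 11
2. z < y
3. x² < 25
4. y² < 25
No

Even the single constraint (-2x + 2y + 2z = 11) is infeasible over the integers.

  - -2x + 2y + 2z = 11: every term on the left is divisible by 2, so the LHS ≡ 0 (mod 2), but the RHS 11 is not — no integer solution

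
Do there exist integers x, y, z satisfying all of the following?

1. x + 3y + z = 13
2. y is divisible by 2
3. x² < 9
Yes

Take x = 0, y = 0, z = 13. Substituting into each constraint:
  (1) 0 + 3(0) + 13 = 13 ✓
  (2) 0 = 2 × 0, remainder 0 ✓
  (3) x² = (0)² = 0, and 0 < 9 ✓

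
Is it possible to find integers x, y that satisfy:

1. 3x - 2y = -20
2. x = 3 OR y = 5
No

The full constraint system is jointly infeasible over the integers. Each constraint and what it forces:

  - 3x - 2y = -20: is a linear equation tying the variables together
  - x = 3 OR y = 5: forces a choice: either x = 3 or y = 5

Split on the disjunction (x = 3 OR y = 5):
  • If x = 3: with x = 3, every remaining term of the linear equation is divisible by 2, so the left side is ≡ 0 (mod 2); but the right side -29 ≡ 1 (mod 2). No integers can satisfy it.
  • If y = 5: with y = 5, every remaining term of the linear equation is divisible by 3, so the left side is ≡ 0 (mod 3); but the right side -10 ≡ 2 (mod 3). No integers can satisfy it.
Both branches are infeasible, so the system has no integer solution.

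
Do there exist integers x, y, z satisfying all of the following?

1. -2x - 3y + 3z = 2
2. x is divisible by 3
No

The full constraint system is jointly infeasible over the integers. Each constraint and what it forces:

  - -2x - 3y + 3z = 2: is a linear equation tying the variables together
  - x is divisible by 3: restricts x to multiples of 3

Modular obstruction: writing x = 3x', every remaining term of the linear equation is divisible by 3, so the left side is ≡ 0 (mod 3); but the right side 2 ≡ 2 (mod 3). No integers can satisfy it.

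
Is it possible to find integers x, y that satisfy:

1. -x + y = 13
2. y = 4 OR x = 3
Yes

Take x = -9, y = 4. Substituting into each constraint:
  (1) 9 + 4 = 13 ✓
  (2) y = 4, target 4 ✓ (first branch holds)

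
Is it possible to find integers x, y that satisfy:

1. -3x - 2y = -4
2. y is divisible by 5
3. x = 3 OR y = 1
No

A contradictory subset is {-3x - 2y = -4, x = 3 OR y = 1}. No integer assignment can satisfy these jointly:

  - -3x - 2y = -4: is a linear equation tying the variables together
  - x = 3 OR y = 1: forces a choice: either x = 3 or y = 1

Split on the disjunction (x = 3 OR y = 1):
  • If x = 3: with x = 3, every remaining term of the linear equation is divisible by 2, so the left side is ≡ 0 (mod 2); but the right side 5 ≡ 1 (mod 2). No integers can satisfy it.
  • If y = 1: with y = 1, every remaining term of the linear equation is divisible by 3, so the left side is ≡ 0 (mod 3); but the right side -2 ≡ 1 (mod 3). No integers can satisfy it.
Both branches are infeasible, so the system has no integer solution.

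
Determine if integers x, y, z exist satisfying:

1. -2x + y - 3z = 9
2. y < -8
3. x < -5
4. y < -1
Yes

Take x = -9, y = -9, z = 0. Substituting into each constraint:
  (1) -2(-9) + (-9) - 3(0) = 9 ✓
  (2) -9 < -8 ✓
  (3) -9 < -5 ✓
  (4) -9 < -1 ✓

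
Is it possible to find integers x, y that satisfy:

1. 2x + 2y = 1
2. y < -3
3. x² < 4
No

Even the single constraint (2x + 2y = 1) is infeasible over the integers.

  - 2x + 2y = 1: every term on the left is divisible by 2, so the LHS ≡ 0 (mod 2), but the RHS 1 is not — no integer solution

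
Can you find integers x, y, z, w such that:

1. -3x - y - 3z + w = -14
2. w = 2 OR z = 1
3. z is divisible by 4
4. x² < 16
Yes

Take x = 1, y = 1, z = 4, w = 2. Substituting into each constraint:
  (1) -3(1) + (-1) - 3(4) + 2 = -14 ✓
  (2) w = 2, target 2 ✓ (first branch holds)
  (3) 4 = 4 × 1, remainder 0 ✓
  (4) x² = (1)² = 1, and 1 < 16 ✓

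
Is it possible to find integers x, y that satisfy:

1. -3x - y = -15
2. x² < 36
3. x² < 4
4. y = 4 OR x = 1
Yes

Take x = 1, y = 12. Substituting into each constraint:
  (1) -3(1) + (-12) = -15 ✓
  (2) x² = (1)² = 1, and 1 < 36 ✓
  (3) x² = (1)² = 1, and 1 < 4 ✓
  (4) x = 1, target 1 ✓ (second branch holds)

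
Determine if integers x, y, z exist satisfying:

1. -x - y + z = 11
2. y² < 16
Yes

Take x = 0, y = 0, z = 11. Substituting into each constraint:
  (1) 0 + 0 + 11 = 11 ✓
  (2) y² = (0)² = 0, and 0 < 16 ✓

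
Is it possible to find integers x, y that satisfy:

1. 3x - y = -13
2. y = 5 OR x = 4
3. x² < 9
No

The full constraint system is jointly infeasible over the integers. Each constraint and what it forces:

  - 3x - y = -13: is a linear equation tying the variables together
  - y = 5 OR x = 4: forces a choice: either y = 5 or x = 4
  - x² < 9: restricts x to |x| ≤ 2

Split on the disjunction (y = 5 OR x = 4):
  • If y = 5: with y = 5, every remaining term of the linear equation is divisible by 3, so the left side is ≡ 0 (mod 3); but the right side -8 ≡ 1 (mod 3). No integers can satisfy it.
  • If x = 4: this contradicts x² < 9, which requires |x| ≤ 2.
Both branches are infeasible, so the system has no integer solution.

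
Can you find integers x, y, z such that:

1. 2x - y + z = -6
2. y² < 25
Yes

Take x = 0, y = 0, z = -6. Substituting into each constraint:
  (1) 2(0) + 0 + (-6) = -6 ✓
  (2) y² = (0)² = 0, and 0 < 25 ✓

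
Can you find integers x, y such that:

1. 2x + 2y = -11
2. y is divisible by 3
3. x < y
No

Even the single constraint (2x + 2y = -11) is infeasible over the integers.

  - 2x + 2y = -11: every term on the left is divisible by 2, so the LHS ≡ 0 (mod 2), but the RHS -11 is not — no integer solution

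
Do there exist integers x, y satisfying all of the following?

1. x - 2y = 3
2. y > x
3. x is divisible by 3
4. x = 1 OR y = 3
No

A contradictory subset is {x - 2y = 3, y > x, x = 1 OR y = 3}. No integer assignment can satisfy these jointly:

  - x - 2y = 3: is a linear equation tying the variables together
  - y > x: bounds one variable relative to another variable
  - x = 1 OR y = 3: forces a choice: either x = 1 or y = 3

Split on the disjunction (x = 1 OR y = 3):
  • If x = 1: the equation forces y = -1, giving (x, y) = (1, -1), which violates y > x.
  • If y = 3: the equation forces x = 9, giving (y, x) = (3, 9), which violates y > x.
Both branches are infeasible, so the system has no integer solution.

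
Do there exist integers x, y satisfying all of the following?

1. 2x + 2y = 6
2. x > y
Yes

Take x = 2, y = 1. Substituting into each constraint:
  (1) 2(2) + 2(1) = 6 ✓
  (2) 2 > 1 ✓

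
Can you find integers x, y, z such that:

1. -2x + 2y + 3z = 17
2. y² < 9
Yes

Take x = 2, y = 0, z = 7. Substituting into each constraint:
  (1) -2(2) + 2(0) + 3(7) = 17 ✓
  (2) y² = (0)² = 0, and 0 < 9 ✓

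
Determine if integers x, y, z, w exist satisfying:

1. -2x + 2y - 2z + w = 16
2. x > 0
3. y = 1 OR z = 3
Yes

Take x = 1, y = 1, z = -8, w = 0. Substituting into each constraint:
  (1) -2(1) + 2(1) - 2(-8) + 0 = 16 ✓
  (2) 1 > 0 ✓
  (3) y = 1, target 1 ✓ (first branch holds)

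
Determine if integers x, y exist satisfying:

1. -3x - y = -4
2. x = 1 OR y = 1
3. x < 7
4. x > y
No

A contradictory subset is {-3x - y = -4, x = 1 OR y = 1, x > y}. No integer assignment can satisfy these jointly:

  - -3x - y = -4: is a linear equation tying the variables together
  - x = 1 OR y = 1: forces a choice: either x = 1 or y = 1
  - x > y: bounds one variable relative to another variable

Split on the disjunction (x = 1 OR y = 1):
  • If x = 1: the equation forces y = 1, giving (x, y) = (1, 1), which violates x > y.
  • If y = 1: the equation forces x = 1, giving (y, x) = (1, 1), which violates x > y.
Both branches are infeasible, so the system has no integer solution.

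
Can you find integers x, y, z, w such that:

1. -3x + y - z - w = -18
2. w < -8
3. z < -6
Yes

Take x = 0, y = -34, z = -7, w = -9. Substituting into each constraint:
  (1) -3(0) + (-34) + 7 + 9 = -18 ✓
  (2) -9 < -8 ✓
  (3) -7 < -6 ✓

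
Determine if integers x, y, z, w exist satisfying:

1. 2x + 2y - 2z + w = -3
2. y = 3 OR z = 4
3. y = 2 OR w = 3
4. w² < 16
Yes

Take x = 0, y = 1, z = 4, w = 3. Substituting into each constraint:
  (1) 2(0) + 2(1) - 2(4) + 3 = -3 ✓
  (2) z = 4, target 4 ✓ (second branch holds)
  (3) w = 3, target 3 ✓ (second branch holds)
  (4) w² = (3)² = 9, and 9 < 16 ✓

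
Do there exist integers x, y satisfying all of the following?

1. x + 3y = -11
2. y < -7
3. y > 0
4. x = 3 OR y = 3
No

A contradictory subset is {y < -7, y > 0}. No integer assignment can satisfy these jointly:

  - y < -7: bounds one variable relative to a constant
  - y > 0: bounds one variable relative to a constant

Direct contradiction: the bounds on y require y ≥ 1 and y ≤ -8 simultaneously, which is empty.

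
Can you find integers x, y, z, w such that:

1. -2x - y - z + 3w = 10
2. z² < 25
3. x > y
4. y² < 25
Yes

Take x = 0, y = -1, z = 0, w = 3. Substituting into each constraint:
  (1) -2(0) + 1 + 0 + 3(3) = 10 ✓
  (2) z² = (0)² = 0, and 0 < 25 ✓
  (3) 0 > -1 ✓
  (4) y² = (-1)² = 1, and 1 < 25 ✓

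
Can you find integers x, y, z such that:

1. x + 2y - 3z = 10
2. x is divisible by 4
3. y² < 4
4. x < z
Yes

Take x = -16, y = 1, z = -8. Substituting into each constraint:
  (1) (-16) + 2(1) - 3(-8) = 10 ✓
  (2) -16 = 4 × -4, remainder 0 ✓
  (3) y² = (1)² = 1, and 1 < 4 ✓
  (4) -16 < -8 ✓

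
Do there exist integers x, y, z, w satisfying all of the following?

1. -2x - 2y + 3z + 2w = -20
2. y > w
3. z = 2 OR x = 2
Yes

Take x = 1, y = 12, z = 2, w = 0. Substituting into each constraint:
  (1) -2(1) - 2(12) + 3(2) + 2(0) = -20 ✓
  (2) 12 > 0 ✓
  (3) z = 2, target 2 ✓ (first branch holds)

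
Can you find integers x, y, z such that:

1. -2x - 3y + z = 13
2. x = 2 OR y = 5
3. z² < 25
Yes

Take x = 2, y = -6, z = -1. Substituting into each constraint:
  (1) -2(2) - 3(-6) + (-1) = 13 ✓
  (2) x = 2, target 2 ✓ (first branch holds)
  (3) z² = (-1)² = 1, and 1 < 25 ✓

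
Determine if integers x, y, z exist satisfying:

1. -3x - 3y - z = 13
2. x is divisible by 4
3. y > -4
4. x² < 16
Yes

Take x = 0, y = 0, z = -13. Substituting into each constraint:
  (1) -3(0) - 3(0) + 13 = 13 ✓
  (2) 0 = 4 × 0, remainder 0 ✓
  (3) 0 > -4 ✓
  (4) x² = (0)² = 0, and 0 < 16 ✓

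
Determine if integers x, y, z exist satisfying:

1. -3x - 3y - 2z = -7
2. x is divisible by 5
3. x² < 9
Yes

Take x = 0, y = 1, z = 2. Substituting into each constraint:
  (1) -3(0) - 3(1) - 2(2) = -7 ✓
  (2) 0 = 5 × 0, remainder 0 ✓
  (3) x² = (0)² = 0, and 0 < 9 ✓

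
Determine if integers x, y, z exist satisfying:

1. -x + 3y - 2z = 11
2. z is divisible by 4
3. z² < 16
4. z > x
Yes

Take x = -2, y = 3, z = 0. Substituting into each constraint:
  (1) 2 + 3(3) - 2(0) = 11 ✓
  (2) 0 = 4 × 0, remainder 0 ✓
  (3) z² = (0)² = 0, and 0 < 16 ✓
  (4) 0 > -2 ✓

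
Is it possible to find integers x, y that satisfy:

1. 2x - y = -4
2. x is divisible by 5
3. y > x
Yes

Take x = 0, y = 4. Substituting into each constraint:
  (1) 2(0) + (-4) = -4 ✓
  (2) 0 = 5 × 0, remainder 0 ✓
  (3) 4 > 0 ✓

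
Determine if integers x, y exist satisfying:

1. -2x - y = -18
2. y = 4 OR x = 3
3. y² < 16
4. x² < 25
No

A contradictory subset is {-2x - y = -18, y = 4 OR x = 3, y² < 16}. No integer assignment can satisfy these jointly:

  - -2x - y = -18: is a linear equation tying the variables together
  - y = 4 OR x = 3: forces a choice: either y = 4 or x = 3
  - y² < 16: restricts y to |y| ≤ 3

Split on the disjunction (y = 4 OR x = 3):
  • If y = 4: this contradicts y² < 16, which requires |y| ≤ 3.
  • If x = 3: the equation forces y = 12, but y² < 16 requires |y| ≤ 3.
Both branches are infeasible, so the system has no integer solution.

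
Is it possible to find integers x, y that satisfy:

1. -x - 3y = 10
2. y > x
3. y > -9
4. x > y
No

A contradictory subset is {y > x, x > y}. No integer assignment can satisfy these jointly:

  - y > x: bounds one variable relative to another variable
  - x > y: bounds one variable relative to another variable

Direct contradiction: y > x and x > y cannot both hold.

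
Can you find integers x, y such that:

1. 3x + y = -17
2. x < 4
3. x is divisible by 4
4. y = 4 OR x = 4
No

The full constraint system is jointly infeasible over the integers. Each constraint and what it forces:

  - 3x + y = -17: is a linear equation tying the variables together
  - x < 4: bounds one variable relative to a constant
  - x is divisible by 4: restricts x to multiples of 4
  - y = 4 OR x = 4: forces a choice: either y = 4 or x = 4

Split on the disjunction (y = 4 OR x = 4):
  • If y = 4: with y = 4, writing x = 4x', every remaining term of the linear equation is divisible by 12, so the left side is ≡ 0 (mod 12); but the right side -21 ≡ 3 (mod 12). No integers can satisfy it.
  • If x = 4: this contradicts the bound x ≤ 3.
Both branches are infeasible, so the system has no integer solution.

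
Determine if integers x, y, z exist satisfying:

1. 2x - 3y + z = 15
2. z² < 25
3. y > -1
Yes

Take x = 9, y = 1, z = 0. Substituting into each constraint:
  (1) 2(9) - 3(1) + 0 = 15 ✓
  (2) z² = (0)² = 0, and 0 < 25 ✓
  (3) 1 > -1 ✓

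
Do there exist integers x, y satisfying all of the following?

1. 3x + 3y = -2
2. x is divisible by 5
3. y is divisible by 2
No

Even the single constraint (3x + 3y = -2) is infeasible over the integers.

  - 3x + 3y = -2: every term on the left is divisible by 3, so the LHS ≡ 0 (mod 3), but the RHS -2 is not — no integer solution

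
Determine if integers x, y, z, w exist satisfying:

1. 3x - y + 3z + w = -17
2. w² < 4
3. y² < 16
Yes

Take x = 0, y = 0, z = -6, w = 1. Substituting into each constraint:
  (1) 3(0) + 0 + 3(-6) + 1 = -17 ✓
  (2) w² = (1)² = 1, and 1 < 4 ✓
  (3) y² = (0)² = 0, and 0 < 16 ✓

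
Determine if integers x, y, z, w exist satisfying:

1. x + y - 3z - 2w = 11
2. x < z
Yes

Take x = -1, y = 0, z = 0, w = -6. Substituting into each constraint:
  (1) (-1) + 0 - 3(0) - 2(-6) = 11 ✓
  (2) -1 < 0 ✓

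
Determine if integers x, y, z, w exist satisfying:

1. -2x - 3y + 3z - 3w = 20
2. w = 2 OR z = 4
Yes

Take x = 2, y = -4, z = 4, w = 0. Substituting into each constraint:
  (1) -2(2) - 3(-4) + 3(4) - 3(0) = 20 ✓
  (2) z = 4, target 4 ✓ (second branch holds)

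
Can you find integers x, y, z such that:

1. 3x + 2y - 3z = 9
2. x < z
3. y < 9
Yes

Take x = -1, y = 6, z = 0. Substituting into each constraint:
  (1) 3(-1) + 2(6) - 3(0) = 9 ✓
  (2) -1 < 0 ✓
  (3) 6 < 9 ✓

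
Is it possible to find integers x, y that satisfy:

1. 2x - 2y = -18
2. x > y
No

The full constraint system is jointly infeasible over the integers. Each constraint and what it forces:

  - 2x - 2y = -18: is a linear equation tying the variables together
  - x > y: bounds one variable relative to another variable

From the equation, x − y = -9, i.e. x − y = -9; but x > y requires x − y ≥ 1. Contradiction.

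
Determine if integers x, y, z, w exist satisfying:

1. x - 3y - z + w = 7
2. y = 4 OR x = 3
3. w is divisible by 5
Yes

Take x = 0, y = 4, z = -19, w = 0. Substituting into each constraint:
  (1) 0 - 3(4) + 19 + 0 = 7 ✓
  (2) y = 4, target 4 ✓ (first branch holds)
  (3) 0 = 5 × 0, remainder 0 ✓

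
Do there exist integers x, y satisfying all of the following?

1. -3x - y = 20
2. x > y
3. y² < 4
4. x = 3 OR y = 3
No

The full constraint system is jointly infeasible over the integers. Each constraint and what it forces:

  - -3x - y = 20: is a linear equation tying the variables together
  - x > y: bounds one variable relative to another variable
  - y² < 4: restricts y to |y| ≤ 1
  - x = 3 OR y = 3: forces a choice: either x = 3 or y = 3

Split on the disjunction (x = 3 OR y = 3):
  • If x = 3: the equation forces y = -29, but y² < 4 requires |y| ≤ 1.
  • If y = 3: this contradicts y² < 4, which requires |y| ≤ 1.
Both branches are infeasible, so the system has no integer solution.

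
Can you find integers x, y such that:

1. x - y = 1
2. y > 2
Yes

Take x = 4, y = 3. Substituting into each constraint:
  (1) 4 + (-3) = 1 ✓
  (2) 3 > 2 ✓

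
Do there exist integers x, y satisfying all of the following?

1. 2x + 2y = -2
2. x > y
Yes

Take x = 0, y = -1. Substituting into each constraint:
  (1) 2(0) + 2(-1) = -2 ✓
  (2) 0 > -1 ✓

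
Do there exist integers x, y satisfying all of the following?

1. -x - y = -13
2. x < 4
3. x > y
No

The full constraint system is jointly infeasible over the integers. Each constraint and what it forces:

  - -x - y = -13: is a linear equation tying the variables together
  - x < 4: bounds one variable relative to a constant
  - x > y: bounds one variable relative to another variable

Propagating the comparison: y < x and x ≤ 3 give y ≤ 2. Range argument: with x ∈ [−∞, 3], y ∈ [−∞, 2], the left side of the equation is at least -5, but the right side is -13 < -5. No integer solution exists.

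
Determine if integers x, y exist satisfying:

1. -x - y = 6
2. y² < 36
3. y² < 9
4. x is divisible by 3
Yes

Take x = -6, y = 0. Substituting into each constraint:
  (1) 6 + 0 = 6 ✓
  (2) y² = (0)² = 0, and 0 < 36 ✓
  (3) y² = (0)² = 0, and 0 < 9 ✓
  (4) -6 = 3 × -2, remainder 0 ✓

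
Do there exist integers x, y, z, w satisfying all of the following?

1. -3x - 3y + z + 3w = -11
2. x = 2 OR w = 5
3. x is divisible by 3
Yes

Take x = 0, y = 0, z = -26, w = 5. Substituting into each constraint:
  (1) -3(0) - 3(0) + (-26) + 3(5) = -11 ✓
  (2) w = 5, target 5 ✓ (second branch holds)
  (3) 0 = 3 × 0, remainder 0 ✓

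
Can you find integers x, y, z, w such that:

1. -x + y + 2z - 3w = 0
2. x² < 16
Yes

Take x = 0, y = 0, z = 0, w = 0. Substituting into each constraint:
  (1) 0 + 0 + 2(0) - 3(0) = 0 ✓
  (2) x² = (0)² = 0, and 0 < 16 ✓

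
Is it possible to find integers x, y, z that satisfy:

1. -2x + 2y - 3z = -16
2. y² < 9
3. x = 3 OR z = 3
Yes

Take x = 3, y = -2, z = 2. Substituting into each constraint:
  (1) -2(3) + 2(-2) - 3(2) = -16 ✓
  (2) y² = (-2)² = 4, and 4 < 9 ✓
  (3) x = 3, target 3 ✓ (first branch holds)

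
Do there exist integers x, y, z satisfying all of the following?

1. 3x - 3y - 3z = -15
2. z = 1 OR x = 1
Yes

Take x = 1, y = 6, z = 0. Substituting into each constraint:
  (1) 3(1) - 3(6) - 3(0) = -15 ✓
  (2) x = 1, target 1 ✓ (second branch holds)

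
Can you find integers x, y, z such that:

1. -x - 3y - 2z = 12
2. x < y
Yes

Take x = -2, y = 0, z = -5. Substituting into each constraint:
  (1) 2 - 3(0) - 2(-5) = 12 ✓
  (2) -2 < 0 ✓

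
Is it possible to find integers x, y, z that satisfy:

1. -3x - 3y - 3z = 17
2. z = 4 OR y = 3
No

Even the single constraint (-3x - 3y - 3z = 17) is infeasible over the integers.

  - -3x - 3y - 3z = 17: every term on the left is divisible by 3, so the LHS ≡ 0 (mod 3), but the RHS 17 is not — no integer solution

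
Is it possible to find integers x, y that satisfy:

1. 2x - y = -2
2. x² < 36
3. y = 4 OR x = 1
Yes

Take x = 1, y = 4. Substituting into each constraint:
  (1) 2(1) + (-4) = -2 ✓
  (2) x² = (1)² = 1, and 1 < 36 ✓
  (3) y = 4, target 4 ✓ (first branch holds)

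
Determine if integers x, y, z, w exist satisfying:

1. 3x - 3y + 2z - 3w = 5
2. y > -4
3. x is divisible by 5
Yes

Take x = 0, y = 0, z = 1, w = -1. Substituting into each constraint:
  (1) 3(0) - 3(0) + 2(1) - 3(-1) = 5 ✓
  (2) 0 > -4 ✓
  (3) 0 = 5 × 0, remainder 0 ✓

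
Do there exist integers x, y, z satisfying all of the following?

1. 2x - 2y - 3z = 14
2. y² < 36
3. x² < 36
Yes

Take x = 0, y = 2, z = -6. Substituting into each constraint:
  (1) 2(0) - 2(2) - 3(-6) = 14 ✓
  (2) y² = (2)² = 4, and 4 < 36 ✓
  (3) x² = (0)² = 0, and 0 < 36 ✓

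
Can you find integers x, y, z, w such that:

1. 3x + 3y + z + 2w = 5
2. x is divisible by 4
Yes

Take x = 0, y = 1, z = 0, w = 1. Substituting into each constraint:
  (1) 3(0) + 3(1) + 0 + 2(1) = 5 ✓
  (2) 0 = 4 × 0, remainder 0 ✓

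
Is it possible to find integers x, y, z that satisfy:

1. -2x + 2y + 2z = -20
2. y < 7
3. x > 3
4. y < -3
Yes

Take x = 4, y = -4, z = -2. Substituting into each constraint:
  (1) -2(4) + 2(-4) + 2(-2) = -20 ✓
  (2) -4 < 7 ✓
  (3) 4 > 3 ✓
  (4) -4 < -3 ✓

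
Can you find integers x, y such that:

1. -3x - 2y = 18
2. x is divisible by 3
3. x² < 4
Yes

Take x = 0, y = -9. Substituting into each constraint:
  (1) -3(0) - 2(-9) = 18 ✓
  (2) 0 = 3 × 0, remainder 0 ✓
  (3) x² = (0)² = 0, and 0 < 4 ✓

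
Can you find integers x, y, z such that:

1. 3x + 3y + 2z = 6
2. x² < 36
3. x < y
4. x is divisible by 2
Yes

Take x = 0, y = 2, z = 0. Substituting into each constraint:
  (1) 3(0) + 3(2) + 2(0) = 6 ✓
  (2) x² = (0)² = 0, and 0 < 36 ✓
  (3) 0 < 2 ✓
  (4) 0 = 2 × 0, remainder 0 ✓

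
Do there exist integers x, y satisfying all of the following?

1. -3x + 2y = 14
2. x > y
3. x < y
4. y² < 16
No

A contradictory subset is {x > y, x < y}. No integer assignment can satisfy these jointly:

  - x > y: bounds one variable relative to another variable
  - x < y: bounds one variable relative to another variable

Direct contradiction: x > y and y > x cannot both hold.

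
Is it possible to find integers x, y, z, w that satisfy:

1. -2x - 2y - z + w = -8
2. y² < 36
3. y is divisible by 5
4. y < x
Yes

Take x = 1, y = 0, z = 0, w = -6. Substituting into each constraint:
  (1) -2(1) - 2(0) + 0 + (-6) = -8 ✓
  (2) y² = (0)² = 0, and 0 < 36 ✓
  (3) 0 = 5 × 0, remainder 0 ✓
  (4) 0 < 1 ✓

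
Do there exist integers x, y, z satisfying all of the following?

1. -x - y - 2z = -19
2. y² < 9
Yes

Take x = 0, y = 1, z = 9. Substituting into each constraint:
  (1) 0 + (-1) - 2(9) = -19 ✓
  (2) y² = (1)² = 1, and 1 < 9 ✓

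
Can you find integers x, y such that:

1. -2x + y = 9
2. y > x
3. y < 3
Yes

Take x = -8, y = -7. Substituting into each constraint:
  (1) -2(-8) + (-7) = 9 ✓
  (2) -7 > -8 ✓
  (3) -7 < 3 ✓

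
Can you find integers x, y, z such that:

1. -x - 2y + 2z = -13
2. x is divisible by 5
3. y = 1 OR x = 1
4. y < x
Yes

Take x = 5, y = 1, z = -3. Substituting into each constraint:
  (1) (-5) - 2(1) + 2(-3) = -13 ✓
  (2) 5 = 5 × 1, remainder 0 ✓
  (3) y = 1, target 1 ✓ (first branch holds)
  (4) 1 < 5 ✓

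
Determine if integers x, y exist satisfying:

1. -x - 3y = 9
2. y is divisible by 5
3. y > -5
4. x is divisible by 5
No

A contradictory subset is {-x - 3y = 9, y is divisible by 5, x is divisible by 5}. No integer assignment can satisfy these jointly:

  - -x - 3y = 9: is a linear equation tying the variables together
  - y is divisible by 5: restricts y to multiples of 5
  - x is divisible by 5: restricts x to multiples of 5

Modular obstruction: writing x = 5x' and writing y = 5y', every remaining term of the linear equation is divisible by 5, so the left side is ≡ 0 (mod 5); but the right side 9 ≡ 4 (mod 5). No integers can satisfy it.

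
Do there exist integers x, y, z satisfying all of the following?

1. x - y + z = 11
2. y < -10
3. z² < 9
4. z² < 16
Yes

Take x = 0, y = -11, z = 0. Substituting into each constraint:
  (1) 0 + 11 + 0 = 11 ✓
  (2) -11 < -10 ✓
  (3) z² = (0)² = 0, and 0 < 9 ✓
  (4) z² = (0)² = 0, and 0 < 16 ✓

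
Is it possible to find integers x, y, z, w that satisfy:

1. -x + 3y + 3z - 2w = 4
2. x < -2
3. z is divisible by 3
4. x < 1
Yes

Take x = -3, y = 1, z = 0, w = 1. Substituting into each constraint:
  (1) 3 + 3(1) + 3(0) - 2(1) = 4 ✓
  (2) -3 < -2 ✓
  (3) 0 = 3 × 0, remainder 0 ✓
  (4) -3 < 1 ✓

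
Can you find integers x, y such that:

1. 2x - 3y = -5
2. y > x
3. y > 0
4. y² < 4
Yes

Take x = -1, y = 1. Substituting into each constraint:
  (1) 2(-1) - 3(1) = -5 ✓
  (2) 1 > -1 ✓
  (3) 1 > 0 ✓
  (4) y² = (1)² = 1, and 1 < 4 ✓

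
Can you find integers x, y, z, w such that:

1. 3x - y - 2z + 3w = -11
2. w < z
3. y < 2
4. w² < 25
Yes

Take x = -3, y = -1, z = 0, w = -1. Substituting into each constraint:
  (1) 3(-3) + 1 - 2(0) + 3(-1) = -11 ✓
  (2) -1 < 0 ✓
  (3) -1 < 2 ✓
  (4) w² = (-1)² = 1, and 1 < 25 ✓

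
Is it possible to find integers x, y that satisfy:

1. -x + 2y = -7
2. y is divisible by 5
Yes

Take x = 7, y = 0. Substituting into each constraint:
  (1) (-7) + 2(0) = -7 ✓
  (2) 0 = 5 × 0, remainder 0 ✓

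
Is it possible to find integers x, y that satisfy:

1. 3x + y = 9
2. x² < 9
Yes

Take x = 0, y = 9. Substituting into each constraint:
  (1) 3(0) + 9 = 9 ✓
  (2) x² = (0)² = 0, and 0 < 9 ✓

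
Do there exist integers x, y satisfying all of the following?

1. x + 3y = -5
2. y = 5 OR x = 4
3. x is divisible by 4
Yes

Take x = -20, y = 5. Substituting into each constraint:
  (1) (-20) + 3(5) = -5 ✓
  (2) y = 5, target 5 ✓ (first branch holds)
  (3) -20 = 4 × -5, remainder 0 ✓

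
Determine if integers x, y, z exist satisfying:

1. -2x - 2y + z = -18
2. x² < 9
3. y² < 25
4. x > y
Yes

Take x = 0, y = -1, z = -20. Substituting into each constraint:
  (1) -2(0) - 2(-1) + (-20) = -18 ✓
  (2) x² = (0)² = 0, and 0 < 9 ✓
  (3) y² = (-1)² = 1, and 1 < 25 ✓
  (4) 0 > -1 ✓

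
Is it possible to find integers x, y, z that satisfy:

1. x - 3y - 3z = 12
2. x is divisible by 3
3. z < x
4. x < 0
Yes

Take x = -3, y = -1, z = -4. Substituting into each constraint:
  (1) (-3) - 3(-1) - 3(-4) = 12 ✓
  (2) -3 = 3 × -1, remainder 0 ✓
  (3) -4 < -3 ✓
  (4) -3 < 0 ✓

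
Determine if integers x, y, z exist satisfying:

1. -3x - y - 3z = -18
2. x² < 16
Yes

Take x = 0, y = 0, z = 6. Substituting into each constraint:
  (1) -3(0) + 0 - 3(6) = -18 ✓
  (2) x² = (0)² = 0, and 0 < 16 ✓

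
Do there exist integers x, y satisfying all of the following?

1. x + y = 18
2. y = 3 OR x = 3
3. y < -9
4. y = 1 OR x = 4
No

A contradictory subset is {x + y = 18, y < -9, y = 1 OR x = 4}. No integer assignment can satisfy these jointly:

  - x + y = 18: is a linear equation tying the variables together
  - y < -9: bounds one variable relative to a constant
  - y = 1 OR x = 4: forces a choice: either y = 1 or x = 4

Split on the disjunction (y = 1 OR x = 4):
  • If y = 1: this contradicts the bound y ≤ -10.
  • If x = 4: the equation forces y = 14, which contradicts the bound y ≤ -10.
Both branches are infeasible, so the system has no integer solution.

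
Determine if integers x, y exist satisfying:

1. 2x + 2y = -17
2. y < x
No

Even the single constraint (2x + 2y = -17) is infeasible over the integers.

  - 2x + 2y = -17: every term on the left is divisible by 2, so the LHS ≡ 0 (mod 2), but the RHS -17 is not — no integer solution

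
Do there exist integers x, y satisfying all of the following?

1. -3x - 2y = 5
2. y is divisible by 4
Yes

Take x = 1, y = -4. Substituting into each constraint:
  (1) -3(1) - 2(-4) = 5 ✓
  (2) -4 = 4 × -1, remainder 0 ✓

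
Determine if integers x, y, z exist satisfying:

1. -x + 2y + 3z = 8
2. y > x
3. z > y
Yes

Take x = 0, y = 1, z = 2. Substituting into each constraint:
  (1) 0 + 2(1) + 3(2) = 8 ✓
  (2) 1 > 0 ✓
  (3) 2 > 1 ✓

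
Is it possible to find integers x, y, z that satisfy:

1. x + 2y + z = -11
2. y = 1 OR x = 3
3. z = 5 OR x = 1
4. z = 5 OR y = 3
Yes

Take x = -18, y = 1, z = 5. Substituting into each constraint:
  (1) (-18) + 2(1) + 5 = -11 ✓
  (2) y = 1, target 1 ✓ (first branch holds)
  (3) z = 5, target 5 ✓ (first branch holds)
  (4) z = 5, target 5 ✓ (first branch holds)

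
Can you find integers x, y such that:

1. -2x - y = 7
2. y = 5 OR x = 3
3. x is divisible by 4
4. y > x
No

The full constraint system is jointly infeasible over the integers. Each constraint and what it forces:

  - -2x - y = 7: is a linear equation tying the variables together
  - y = 5 OR x = 3: forces a choice: either y = 5 or x = 3
  - x is divisible by 4: restricts x to multiples of 4
  - y > x: bounds one variable relative to another variable

Split on the disjunction (y = 5 OR x = 3):
  • If y = 5: with y = 5, writing x = 4x', every remaining term of the linear equation is divisible by 8, so the left side is ≡ 0 (mod 8); but the right side 12 ≡ 4 (mod 8). No integers can satisfy it.
  • If x = 3: this contradicts the divisibility constraint — 3 is not a multiple of 4.
Both branches are infeasible, so the system has no integer solution.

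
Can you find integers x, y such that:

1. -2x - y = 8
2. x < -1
Yes

Take x = -2, y = -4. Substituting into each constraint:
  (1) -2(-2) + 4 = 8 ✓
  (2) -2 < -1 ✓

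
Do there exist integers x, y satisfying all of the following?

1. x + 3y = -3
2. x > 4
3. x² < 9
No

A contradictory subset is {x > 4, x² < 9}. No integer assignment can satisfy these jointly:

  - x > 4: bounds one variable relative to a constant
  - x² < 9: restricts x to |x| ≤ 2

Direct contradiction: the bounds on x require x ≥ 5 and x ≤ 2 simultaneously, which is empty.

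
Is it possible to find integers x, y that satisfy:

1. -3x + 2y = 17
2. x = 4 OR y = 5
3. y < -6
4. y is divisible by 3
No

A contradictory subset is {-3x + 2y = 17, x = 4 OR y = 5, y < -6}. No integer assignment can satisfy these jointly:

  - -3x + 2y = 17: is a linear equation tying the variables together
  - x = 4 OR y = 5: forces a choice: either x = 4 or y = 5
  - y < -6: bounds one variable relative to a constant

Split on the disjunction (x = 4 OR y = 5):
  • If x = 4: with x = 4, every remaining term of the linear equation is divisible by 2, so the left side is ≡ 0 (mod 2); but the right side 29 ≡ 1 (mod 2). No integers can satisfy it.
  • If y = 5: this contradicts the bound y ≤ -7.
Both branches are infeasible, so the system has no integer solution.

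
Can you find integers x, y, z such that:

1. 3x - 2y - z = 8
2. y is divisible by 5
Yes

Take x = 0, y = 0, z = -8. Substituting into each constraint:
  (1) 3(0) - 2(0) + 8 = 8 ✓
  (2) 0 = 5 × 0, remainder 0 ✓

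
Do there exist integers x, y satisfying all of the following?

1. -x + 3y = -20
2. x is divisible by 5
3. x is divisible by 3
No

A contradictory subset is {-x + 3y = -20, x is divisible by 3}. No integer assignment can satisfy these jointly:

  - -x + 3y = -20: is a linear equation tying the variables together
  - x is divisible by 3: restricts x to multiples of 3

Modular obstruction: writing x = 3x', every remaining term of the linear equation is divisible by 3, so the left side is ≡ 0 (mod 3); but the right side -20 ≡ 1 (mod 3). No integers can satisfy it.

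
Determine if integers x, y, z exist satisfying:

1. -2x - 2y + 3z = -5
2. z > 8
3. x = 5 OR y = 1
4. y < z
Yes

Take x = 15, y = 1, z = 9. Substituting into each constraint:
  (1) -2(15) - 2(1) + 3(9) = -5 ✓
  (2) 9 > 8 ✓
  (3) y = 1, target 1 ✓ (second branch holds)
  (4) 1 < 9 ✓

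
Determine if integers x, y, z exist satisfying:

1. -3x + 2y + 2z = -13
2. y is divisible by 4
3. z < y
Yes

Take x = 3, y = 0, z = -2. Substituting into each constraint:
  (1) -3(3) + 2(0) + 2(-2) = -13 ✓
  (2) 0 = 4 × 0, remainder 0 ✓
  (3) -2 < 0 ✓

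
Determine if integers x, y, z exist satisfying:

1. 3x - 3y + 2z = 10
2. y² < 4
Yes

Take x = 2, y = 0, z = 2. Substituting into each constraint:
  (1) 3(2) - 3(0) + 2(2) = 10 ✓
  (2) y² = (0)² = 0, and 0 < 4 ✓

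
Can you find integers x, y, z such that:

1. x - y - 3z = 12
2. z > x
Yes

Take x = -1, y = -13, z = 0. Substituting into each constraint:
  (1) (-1) + 13 - 3(0) = 12 ✓
  (2) 0 > -1 ✓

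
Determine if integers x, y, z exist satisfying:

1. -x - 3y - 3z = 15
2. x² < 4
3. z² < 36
Yes

Take x = 0, y = 0, z = -5. Substituting into each constraint:
  (1) 0 - 3(0) - 3(-5) = 15 ✓
  (2) x² = (0)² = 0, and 0 < 4 ✓
  (3) z² = (-5)² = 25, and 25 < 36 ✓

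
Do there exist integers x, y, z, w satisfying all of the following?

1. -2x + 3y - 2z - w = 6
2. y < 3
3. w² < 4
Yes

Take x = -3, y = 0, z = 0, w = 0. Substituting into each constraint:
  (1) -2(-3) + 3(0) - 2(0) + 0 = 6 ✓
  (2) 0 < 3 ✓
  (3) w² = (0)² = 0, and 0 < 4 ✓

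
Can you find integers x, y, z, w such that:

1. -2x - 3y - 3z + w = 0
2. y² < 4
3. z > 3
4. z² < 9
No

A contradictory subset is {z > 3, z² < 9}. No integer assignment can satisfy these jointly:

  - z > 3: bounds one variable relative to a constant
  - z² < 9: restricts z to |z| ≤ 2

Direct contradiction: the bounds on z require z ≥ 4 and z ≤ 2 simultaneously, which is empty.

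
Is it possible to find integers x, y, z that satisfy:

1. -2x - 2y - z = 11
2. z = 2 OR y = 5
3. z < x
Yes

Take x = -6, y = 5, z = -9. Substituting into each constraint:
  (1) -2(-6) - 2(5) + 9 = 11 ✓
  (2) y = 5, target 5 ✓ (second branch holds)
  (3) -9 < -6 ✓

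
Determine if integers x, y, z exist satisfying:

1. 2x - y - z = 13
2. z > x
Yes

Take x = -1, y = -15, z = 0. Substituting into each constraint:
  (1) 2(-1) + 15 + 0 = 13 ✓
  (2) 0 > -1 ✓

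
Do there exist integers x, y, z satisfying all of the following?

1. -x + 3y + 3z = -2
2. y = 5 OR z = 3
Yes

Take x = 17, y = 5, z = 0. Substituting into each constraint:
  (1) (-17) + 3(5) + 3(0) = -2 ✓
  (2) y = 5, target 5 ✓ (first branch holds)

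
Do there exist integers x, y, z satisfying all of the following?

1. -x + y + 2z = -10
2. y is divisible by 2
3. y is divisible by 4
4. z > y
Yes

Take x = 12, y = 0, z = 1. Substituting into each constraint:
  (1) (-12) + 0 + 2(1) = -10 ✓
  (2) 0 = 2 × 0, remainder 0 ✓
  (3) 0 = 4 × 0, remainder 0 ✓
  (4) 1 > 0 ✓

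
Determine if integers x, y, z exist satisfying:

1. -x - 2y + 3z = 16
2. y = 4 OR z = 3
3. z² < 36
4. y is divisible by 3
Yes

Take x = -7, y = 0, z = 3. Substituting into each constraint:
  (1) 7 - 2(0) + 3(3) = 16 ✓
  (2) z = 3, target 3 ✓ (second branch holds)
  (3) z² = (3)² = 9, and 9 < 36 ✓
  (4) 0 = 3 × 0, remainder 0 ✓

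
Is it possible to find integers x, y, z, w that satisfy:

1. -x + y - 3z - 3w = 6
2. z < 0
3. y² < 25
Yes

Take x = -3, y = 0, z = -1, w = 0. Substituting into each constraint:
  (1) 3 + 0 - 3(-1) - 3(0) = 6 ✓
  (2) -1 < 0 ✓
  (3) y² = (0)² = 0, and 0 < 25 ✓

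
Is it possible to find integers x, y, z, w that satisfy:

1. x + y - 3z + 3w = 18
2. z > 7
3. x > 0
Yes

Take x = 1, y = 2, z = 8, w = 13. Substituting into each constraint:
  (1) 1 + 2 - 3(8) + 3(13) = 18 ✓
  (2) 8 > 7 ✓
  (3) 1 > 0 ✓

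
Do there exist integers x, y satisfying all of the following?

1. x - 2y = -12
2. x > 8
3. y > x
Yes

Take x = 10, y = 11. Substituting into each constraint:
  (1) 10 - 2(11) = -12 ✓
  (2) 10 > 8 ✓
  (3) 11 > 10 ✓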